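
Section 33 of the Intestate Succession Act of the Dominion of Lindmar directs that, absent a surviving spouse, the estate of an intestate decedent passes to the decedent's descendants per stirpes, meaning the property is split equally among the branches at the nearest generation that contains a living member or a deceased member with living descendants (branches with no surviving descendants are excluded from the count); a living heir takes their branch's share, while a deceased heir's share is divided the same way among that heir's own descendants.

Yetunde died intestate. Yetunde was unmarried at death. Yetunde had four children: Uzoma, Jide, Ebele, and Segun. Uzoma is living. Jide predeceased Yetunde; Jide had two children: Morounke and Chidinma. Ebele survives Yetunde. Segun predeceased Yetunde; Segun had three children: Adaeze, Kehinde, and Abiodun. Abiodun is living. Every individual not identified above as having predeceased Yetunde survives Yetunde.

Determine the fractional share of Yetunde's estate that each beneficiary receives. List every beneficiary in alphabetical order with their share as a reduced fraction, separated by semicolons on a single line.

Abiodun 1/12; Adaeze 1/12; Chidinma 1/8; Ebele 1/4; Kehinde 1/12; Morounke 1/8; Uzoma 1/4

There is no surviving spouse, so the entire estate passes to Yetunde's descendants per stirpes.
The estate is divided into 4 equal shares of 1/4 among Uzoma, Jide, Ebele, Segun.
Uzoma is living and takes 1/4.
Jide predeceased; the 1/4 allotted to Jide's branch passes to Jide's issue by representation.
The 1/4 is divided into 2 equal shares of 1/8 among Morounke, Chidinma.
Morounke is living and takes 1/8.
Chidinma is living and takes 1/8.
Ebele is living and takes 1/4.
Segun predeceased; the 1/4 allotted to Segun's branch passes to Segun's issue by representation.
The 1/4 is divided into 3 equal shares of 1/12 among Adaeze, Kehinde, Abiodun.
Adaeze is living and takes 1/12.
Kehinde is living and takes 1/12.
Abiodun is living and takes 1/12.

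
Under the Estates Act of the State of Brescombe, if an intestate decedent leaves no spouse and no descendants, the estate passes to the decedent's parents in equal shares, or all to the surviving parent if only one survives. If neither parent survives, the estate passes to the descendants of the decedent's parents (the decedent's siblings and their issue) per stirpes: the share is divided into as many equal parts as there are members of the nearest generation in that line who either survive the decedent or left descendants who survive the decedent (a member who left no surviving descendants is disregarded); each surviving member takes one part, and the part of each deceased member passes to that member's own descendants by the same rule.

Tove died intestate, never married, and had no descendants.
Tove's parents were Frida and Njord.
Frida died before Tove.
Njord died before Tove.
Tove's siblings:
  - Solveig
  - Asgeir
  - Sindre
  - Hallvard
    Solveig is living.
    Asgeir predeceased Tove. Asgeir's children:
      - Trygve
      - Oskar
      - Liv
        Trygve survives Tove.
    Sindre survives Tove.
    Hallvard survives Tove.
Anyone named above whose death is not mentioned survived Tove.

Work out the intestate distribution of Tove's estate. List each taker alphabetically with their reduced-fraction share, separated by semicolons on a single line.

Neither parent survives and there are no descendants, so the estate passes to Tove's siblings and their issue per stirpes.
The estate is divided into 4 equal shares of 1/4 among Solveig, Asgeir, Sindre, Hallvard.
Solveig is living and takes 1/4.
Asgeir predeceased; the 1/4 allotted to Asgeir's branch passes to Asgeir's issue by representation.
The 1/4 is divided into 3 equal shares of 1/12 among Trygve, Oskar, Liv.
Trygve is living and takes 1/12.
Oskar is living and takes 1/12.
Liv is living and takes 1/12.
Sindre is living and takes 1/4.
Hallvard is living and takes 1/4.

Hallvard 1/4; Liv 1/12; Oskar 1/12; Sindre 1/4; Solveig 1/4; Trygve 1/12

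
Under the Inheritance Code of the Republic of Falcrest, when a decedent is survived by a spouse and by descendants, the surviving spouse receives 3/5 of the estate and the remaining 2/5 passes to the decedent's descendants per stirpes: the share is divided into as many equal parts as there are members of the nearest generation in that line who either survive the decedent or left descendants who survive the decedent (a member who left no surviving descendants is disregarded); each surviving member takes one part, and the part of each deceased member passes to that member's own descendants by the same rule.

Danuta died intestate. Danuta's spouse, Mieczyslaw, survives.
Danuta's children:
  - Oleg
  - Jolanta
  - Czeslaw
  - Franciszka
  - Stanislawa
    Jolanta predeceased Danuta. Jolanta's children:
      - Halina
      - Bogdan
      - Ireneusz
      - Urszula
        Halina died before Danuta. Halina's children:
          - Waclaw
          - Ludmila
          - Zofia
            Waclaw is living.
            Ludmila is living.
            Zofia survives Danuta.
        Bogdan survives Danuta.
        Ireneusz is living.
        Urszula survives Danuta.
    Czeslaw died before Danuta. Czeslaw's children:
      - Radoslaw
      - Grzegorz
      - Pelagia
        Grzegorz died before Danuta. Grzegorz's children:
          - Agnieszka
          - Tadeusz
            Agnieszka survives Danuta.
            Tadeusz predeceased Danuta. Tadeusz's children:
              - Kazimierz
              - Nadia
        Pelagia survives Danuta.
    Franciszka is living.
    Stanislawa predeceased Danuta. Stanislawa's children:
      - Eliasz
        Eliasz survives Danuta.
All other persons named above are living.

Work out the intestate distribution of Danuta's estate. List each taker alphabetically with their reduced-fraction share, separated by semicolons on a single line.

Agnieszka 1/75; Bogdan 1/50; Eliasz 2/25; Franciszka 2/25; Ireneusz 1/50; Kazimierz 1/150; Ludmila 1/150; Mieczyslaw 3/5; Nadia 1/150; Oleg 2/25; Pelagia 2/75; Radoslaw 2/75; Urszula 1/50; Waclaw 1/150; Zofia 1/150

Mieczyslaw, as surviving spouse, takes 3/5.
The remaining 2/5 passes to Danuta's descendants per stirpes.
The 2/5 is divided into 5 equal shares of 2/25 among Oleg, Jolanta, Czeslaw, Franciszka, Stanislawa.
Oleg is living and takes 2/25.
Jolanta predeceased; the 2/25 allotted to Jolanta's branch passes to Jolanta's issue by representation.
The 2/25 is divided into 4 equal shares of 1/50 among Halina, Bogdan, Ireneusz, Urszula.
Halina predeceased; the 1/50 allotted to Halina's branch passes to Halina's issue by representation.
The 1/50 is divided into 3 equal shares of 1/150 among Waclaw, Ludmila, Zofia.
Waclaw is living and takes 1/150.
Ludmila is living and takes 1/150.
Zofia is living and takes 1/150.
Bogdan is living and takes 1/50.
Ireneusz is living and takes 1/50.
Urszula is living and takes 1/50.
Czeslaw predeceased; the 2/25 allotted to Czeslaw's branch passes to Czeslaw's issue by representation.
The 2/25 is divided into 3 equal shares of 2/75 among Radoslaw, Grzegorz, Pelagia.
Radoslaw is living and takes 2/75.
Grzegorz predeceased; the 2/75 allotted to Grzegorz's branch passes to Grzegorz's issue by representation.
The 2/75 is divided into 2 equal shares of 1/75 among Agnieszka, Tadeusz.
Agnieszka is living and takes 1/75.
Tadeusz predeceased; the 1/75 allotted to Tadeusz's branch passes to Tadeusz's issue by representation.
The 1/75 is divided into 2 equal shares of 1/150 among Kazimierz, Nadia.
Kazimierz is living and takes 1/150.
Nadia is living and takes 1/150.
Pelagia is living and takes 2/75.
Franciszka is living and takes 2/25.
Stanislawa predeceased; the 2/25 allotted to Stanislawa's branch passes to Stanislawa's issue by representation.
Eliasz is the sole taker at this level and receives the full 2/25.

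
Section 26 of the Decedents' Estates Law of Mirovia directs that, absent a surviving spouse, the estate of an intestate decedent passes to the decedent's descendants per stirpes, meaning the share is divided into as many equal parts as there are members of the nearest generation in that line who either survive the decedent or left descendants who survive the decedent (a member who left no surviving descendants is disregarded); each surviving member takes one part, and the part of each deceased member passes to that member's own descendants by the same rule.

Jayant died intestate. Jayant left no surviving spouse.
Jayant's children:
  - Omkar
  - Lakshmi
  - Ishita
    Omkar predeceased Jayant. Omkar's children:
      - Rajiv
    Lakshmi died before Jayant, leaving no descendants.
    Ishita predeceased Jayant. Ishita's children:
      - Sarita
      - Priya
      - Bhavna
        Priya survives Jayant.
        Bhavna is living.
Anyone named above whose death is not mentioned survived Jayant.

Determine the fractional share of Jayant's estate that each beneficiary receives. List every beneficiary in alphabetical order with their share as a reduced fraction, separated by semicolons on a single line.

There is no surviving spouse, so the entire estate passes to Jayant's descendants per stirpes.
Lakshmi left no surviving issue, so that branch lapses and is disregarded.
The estate is divided into 2 equal shares of 1/2 among Omkar, Ishita.
Omkar predeceased; the 1/2 allotted to Omkar's branch passes to Omkar's issue by representation.
Rajiv is the sole taker at this level and receives the full 1/2.
Ishita predeceased; the 1/2 allotted to Ishita's branch passes to Ishita's issue by representation.
The 1/2 is divided into 3 equal shares of 1/6 among Sarita, Priya, Bhavna.
Sarita is living and takes 1/6.
Priya is living and takes 1/6.
Bhavna is living and takes 1/6.

Bhavna 1/6; Priya 1/6; Rajiv 1/2; Sarita 1/6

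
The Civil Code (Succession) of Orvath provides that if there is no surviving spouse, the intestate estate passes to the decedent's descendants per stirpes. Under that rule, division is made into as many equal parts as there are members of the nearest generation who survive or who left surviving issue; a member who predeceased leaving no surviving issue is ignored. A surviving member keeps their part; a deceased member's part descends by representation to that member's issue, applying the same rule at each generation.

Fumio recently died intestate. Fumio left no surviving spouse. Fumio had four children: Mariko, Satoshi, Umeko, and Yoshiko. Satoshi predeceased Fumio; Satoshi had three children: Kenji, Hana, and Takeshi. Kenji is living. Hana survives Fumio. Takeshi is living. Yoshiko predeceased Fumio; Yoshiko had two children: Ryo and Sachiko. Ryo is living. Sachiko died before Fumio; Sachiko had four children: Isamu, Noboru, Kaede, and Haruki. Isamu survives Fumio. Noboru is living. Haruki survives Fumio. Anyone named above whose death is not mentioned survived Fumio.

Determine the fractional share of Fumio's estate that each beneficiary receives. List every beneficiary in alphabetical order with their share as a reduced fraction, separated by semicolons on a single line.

There is no surviving spouse, so the entire estate passes to Fumio's descendants per stirpes.
The estate is divided into 4 equal shares of 1/4 among Mariko, Satoshi, Umeko, Yoshiko.
Mariko is living and takes 1/4.
Satoshi predeceased; the 1/4 allotted to Satoshi's branch passes to Satoshi's issue by representation.
The 1/4 is divided into 3 equal shares of 1/12 among Kenji, Hana, Takeshi.
Kenji is living and takes 1/12.
Hana is living and takes 1/12.
Takeshi is living and takes 1/12.
Umeko is living and takes 1/4.
Yoshiko predeceased; the 1/4 allotted to Yoshiko's branch passes to Yoshiko's issue by representation.
The 1/4 is divided into 2 equal shares of 1/8 among Ryo, Sachiko.
Ryo is living and takes 1/8.
Sachiko predeceased; the 1/8 allotted to Sachiko's branch passes to Sachiko's issue by representation.
The 1/8 is divided into 4 equal shares of 1/32 among Isamu, Noboru, Kaede, Haruki.
Isamu is living and takes 1/32.
Noboru is living and takes 1/32.
Kaede is living and takes 1/32.
Haruki is living and takes 1/32.

Hana 1/12; Haruki 1/32; Isamu 1/32; Kaede 1/32; Kenji 1/12; Mariko 1/4; Noboru 1/32; Ryo 1/8; Takeshi 1/12; Umeko 1/4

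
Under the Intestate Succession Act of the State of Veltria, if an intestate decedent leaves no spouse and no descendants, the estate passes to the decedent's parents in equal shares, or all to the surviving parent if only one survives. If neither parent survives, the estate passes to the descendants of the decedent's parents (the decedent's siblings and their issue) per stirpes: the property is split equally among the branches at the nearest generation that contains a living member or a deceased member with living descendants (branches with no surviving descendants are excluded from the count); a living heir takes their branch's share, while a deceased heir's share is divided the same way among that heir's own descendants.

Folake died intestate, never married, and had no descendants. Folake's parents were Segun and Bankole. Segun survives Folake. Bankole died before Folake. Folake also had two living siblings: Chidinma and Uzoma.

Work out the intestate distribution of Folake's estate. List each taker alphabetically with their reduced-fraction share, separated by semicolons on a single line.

Only one parent, Segun, survives, so Segun takes the entire estate. The siblings take nothing because a surviving parent has priority.

Segun 1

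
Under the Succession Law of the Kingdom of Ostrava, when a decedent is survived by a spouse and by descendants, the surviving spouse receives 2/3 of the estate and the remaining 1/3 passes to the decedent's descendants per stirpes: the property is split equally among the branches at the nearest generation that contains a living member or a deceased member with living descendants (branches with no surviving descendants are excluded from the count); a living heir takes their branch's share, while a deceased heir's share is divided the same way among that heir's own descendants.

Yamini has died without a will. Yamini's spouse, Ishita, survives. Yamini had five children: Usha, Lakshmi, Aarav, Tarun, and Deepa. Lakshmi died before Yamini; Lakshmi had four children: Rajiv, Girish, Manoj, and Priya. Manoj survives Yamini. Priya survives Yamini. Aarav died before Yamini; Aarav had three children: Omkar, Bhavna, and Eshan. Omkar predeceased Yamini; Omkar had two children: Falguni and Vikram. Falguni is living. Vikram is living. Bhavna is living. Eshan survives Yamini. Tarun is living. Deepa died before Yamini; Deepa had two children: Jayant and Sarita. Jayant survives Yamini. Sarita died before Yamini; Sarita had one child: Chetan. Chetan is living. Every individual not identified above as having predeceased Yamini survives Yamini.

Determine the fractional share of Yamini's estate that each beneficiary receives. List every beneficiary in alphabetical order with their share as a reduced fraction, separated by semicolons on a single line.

Ishita, as surviving spouse, takes 2/3.
The remaining 1/3 passes to Yamini's descendants per stirpes.
The 1/3 is divided into 5 equal shares of 1/15 among Usha, Lakshmi, Aarav, Tarun, Deepa.
Usha is living and takes 1/15.
Lakshmi predeceased; the 1/15 allotted to Lakshmi's branch passes to Lakshmi's issue by representation.
The 1/15 is divided into 4 equal shares of 1/60 among Rajiv, Girish, Manoj, Priya.
Rajiv is living and takes 1/60.
Girish is living and takes 1/60.
Manoj is living and takes 1/60.
Priya is living and takes 1/60.
Aarav predeceased; the 1/15 allotted to Aarav's branch passes to Aarav's issue by representation.
The 1/15 is divided into 3 equal shares of 1/45 among Omkar, Bhavna, Eshan.
Omkar predeceased; the 1/45 allotted to Omkar's branch passes to Omkar's issue by representation.
The 1/45 is divided into 2 equal shares of 1/90 among Falguni, Vikram.
Falguni is living and takes 1/90.
Vikram is living and takes 1/90.
Bhavna is living and takes 1/45.
Eshan is living and takes 1/45.
Tarun is living and takes 1/15.
Deepa predeceased; the 1/15 allotted to Deepa's branch passes to Deepa's issue by representation.
The 1/15 is divided into 2 equal shares of 1/30 among Jayant, Sarita.
Jayant is living and takes 1/30.
Sarita predeceased; the 1/30 allotted to Sarita's branch passes to Sarita's issue by representation.
Chetan is the sole taker at this level and receives the full 1/30.

Bhavna 1/45; Chetan 1/30; Eshan 1/45; Falguni 1/90; Girish 1/60; Ishita 2/3; Jayant 1/30; Manoj 1/60; Priya 1/60; Rajiv 1/60; Tarun 1/15; Usha 1/15; Vikram 1/90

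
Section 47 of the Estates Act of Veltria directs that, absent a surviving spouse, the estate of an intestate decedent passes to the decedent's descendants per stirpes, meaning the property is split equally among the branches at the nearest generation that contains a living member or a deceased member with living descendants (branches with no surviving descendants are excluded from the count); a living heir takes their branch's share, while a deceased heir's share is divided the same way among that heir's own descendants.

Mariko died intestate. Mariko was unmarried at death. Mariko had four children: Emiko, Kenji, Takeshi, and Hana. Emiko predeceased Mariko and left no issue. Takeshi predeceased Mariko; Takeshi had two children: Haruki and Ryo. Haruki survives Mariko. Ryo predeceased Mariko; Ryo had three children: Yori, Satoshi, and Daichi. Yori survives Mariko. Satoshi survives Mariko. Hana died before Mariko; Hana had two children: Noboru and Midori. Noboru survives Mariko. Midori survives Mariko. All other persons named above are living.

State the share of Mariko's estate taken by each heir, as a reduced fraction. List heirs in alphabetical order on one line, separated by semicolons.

There is no surviving spouse, so the entire estate passes to Mariko's descendants per stirpes.
Emiko left no surviving issue, so that branch lapses and is disregarded.
The estate is divided into 3 equal shares of 1/3 among Kenji, Takeshi, Hana.
Kenji is living and takes 1/3.
Takeshi predeceased; the 1/3 allotted to Takeshi's branch passes to Takeshi's issue by representation.
The 1/3 is divided into 2 equal shares of 1/6 among Haruki, Ryo.
Haruki is living and takes 1/6.
Ryo predeceased; the 1/6 allotted to Ryo's branch passes to Ryo's issue by representation.
The 1/6 is divided into 3 equal shares of 1/18 among Yori, Satoshi, Daichi.
Yori is living and takes 1/18.
Satoshi is living and takes 1/18.
Daichi is living and takes 1/18.
Hana predeceased; the 1/3 allotted to Hana's branch passes to Hana's issue by representation.
The 1/3 is divided into 2 equal shares of 1/6 among Noboru, Midori.
Noboru is living and takes 1/6.
Midori is living and takes 1/6.

Daichi 1/18; Haruki 1/6; Kenji 1/3; Midori 1/6; Noboru 1/6; Satoshi 1/18; Yori 1/18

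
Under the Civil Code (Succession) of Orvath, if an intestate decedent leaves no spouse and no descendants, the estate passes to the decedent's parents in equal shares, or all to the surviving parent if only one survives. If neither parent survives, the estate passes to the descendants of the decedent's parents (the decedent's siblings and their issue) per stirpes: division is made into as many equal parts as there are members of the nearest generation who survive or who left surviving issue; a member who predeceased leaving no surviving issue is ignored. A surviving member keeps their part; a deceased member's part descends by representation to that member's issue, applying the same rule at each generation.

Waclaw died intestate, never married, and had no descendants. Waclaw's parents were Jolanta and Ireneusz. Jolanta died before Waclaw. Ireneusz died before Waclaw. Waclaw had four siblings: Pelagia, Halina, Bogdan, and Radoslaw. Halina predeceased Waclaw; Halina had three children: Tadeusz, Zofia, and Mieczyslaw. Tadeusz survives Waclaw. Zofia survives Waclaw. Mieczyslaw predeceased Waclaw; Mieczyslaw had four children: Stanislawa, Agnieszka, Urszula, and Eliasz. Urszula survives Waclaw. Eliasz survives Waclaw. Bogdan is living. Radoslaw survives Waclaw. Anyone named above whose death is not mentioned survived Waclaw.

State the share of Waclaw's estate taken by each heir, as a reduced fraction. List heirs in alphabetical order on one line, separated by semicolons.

Agnieszka 1/48; Bogdan 1/4; Eliasz 1/48; Pelagia 1/4; Radoslaw 1/4; Stanislawa 1/48; Tadeusz 1/12; Urszula 1/48; Zofia 1/12

Neither parent survives and there are no descendants, so the estate passes to Waclaw's siblings and their issue per stirpes.
The estate is divided into 4 equal shares of 1/4 among Pelagia, Halina, Bogdan, Radoslaw.
Pelagia is living and takes 1/4.
Halina predeceased; the 1/4 allotted to Halina's branch passes to Halina's issue by representation.
The 1/4 is divided into 3 equal shares of 1/12 among Tadeusz, Zofia, Mieczyslaw.
Tadeusz is living and takes 1/12.
Zofia is living and takes 1/12.
Mieczyslaw predeceased; the 1/12 allotted to Mieczyslaw's branch passes to Mieczyslaw's issue by representation.
The 1/12 is divided into 4 equal shares of 1/48 among Stanislawa, Agnieszka, Urszula, Eliasz.
Stanislawa is living and takes 1/48.
Agnieszka is living and takes 1/48.
Urszula is living and takes 1/48.
Eliasz is living and takes 1/48.
Bogdan is living and takes 1/4.
Radoslaw is living and takes 1/4.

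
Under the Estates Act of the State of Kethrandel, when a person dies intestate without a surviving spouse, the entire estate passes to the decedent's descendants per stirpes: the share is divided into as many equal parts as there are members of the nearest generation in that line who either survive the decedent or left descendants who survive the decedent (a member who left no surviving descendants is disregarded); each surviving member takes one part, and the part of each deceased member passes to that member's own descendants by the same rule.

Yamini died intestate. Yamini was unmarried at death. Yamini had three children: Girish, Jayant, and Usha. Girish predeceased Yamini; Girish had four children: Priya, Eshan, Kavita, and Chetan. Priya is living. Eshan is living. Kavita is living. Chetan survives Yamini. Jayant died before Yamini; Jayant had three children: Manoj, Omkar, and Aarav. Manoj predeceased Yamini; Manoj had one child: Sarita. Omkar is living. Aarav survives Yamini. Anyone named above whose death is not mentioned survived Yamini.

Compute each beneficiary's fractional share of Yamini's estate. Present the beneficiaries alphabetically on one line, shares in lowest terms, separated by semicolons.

There is no surviving spouse, so the entire estate passes to Yamini's descendants per stirpes.
The estate is divided into 3 equal shares of 1/3 among Girish, Jayant, Usha.
Girish predeceased; the 1/3 allotted to Girish's branch passes to Girish's issue by representation.
The 1/3 is divided into 4 equal shares of 1/12 among Priya, Eshan, Kavita, Chetan.
Priya is living and takes 1/12.
Eshan is living and takes 1/12.
Kavita is living and takes 1/12.
Chetan is living and takes 1/12.
Jayant predeceased; the 1/3 allotted to Jayant's branch passes to Jayant's issue by representation.
The 1/3 is divided into 3 equal shares of 1/9 among Manoj, Omkar, Aarav.
Manoj predeceased; the 1/9 allotted to Manoj's branch passes to Manoj's issue by representation.
Sarita is the sole taker at this level and receives the full 1/9.
Omkar is living and takes 1/9.
Aarav is living and takes 1/9.
Usha is living and takes 1/3.

Aarav 1/9; Chetan 1/12; Eshan 1/12; Kavita 1/12; Omkar 1/9; Priya 1/12; Sarita 1/9; Usha 1/3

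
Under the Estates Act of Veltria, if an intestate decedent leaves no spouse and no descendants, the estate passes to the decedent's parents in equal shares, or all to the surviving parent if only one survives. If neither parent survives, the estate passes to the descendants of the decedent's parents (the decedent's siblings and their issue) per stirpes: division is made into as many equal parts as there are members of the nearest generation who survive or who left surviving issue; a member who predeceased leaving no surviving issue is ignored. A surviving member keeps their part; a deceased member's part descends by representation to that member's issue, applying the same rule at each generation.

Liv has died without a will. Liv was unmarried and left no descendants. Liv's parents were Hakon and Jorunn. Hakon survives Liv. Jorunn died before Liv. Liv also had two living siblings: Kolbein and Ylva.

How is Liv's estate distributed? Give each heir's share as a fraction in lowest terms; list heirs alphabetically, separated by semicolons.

Hakon 1

Only one parent, Hakon, survives, so Hakon takes the entire estate. The siblings take nothing because a surviving parent has priority.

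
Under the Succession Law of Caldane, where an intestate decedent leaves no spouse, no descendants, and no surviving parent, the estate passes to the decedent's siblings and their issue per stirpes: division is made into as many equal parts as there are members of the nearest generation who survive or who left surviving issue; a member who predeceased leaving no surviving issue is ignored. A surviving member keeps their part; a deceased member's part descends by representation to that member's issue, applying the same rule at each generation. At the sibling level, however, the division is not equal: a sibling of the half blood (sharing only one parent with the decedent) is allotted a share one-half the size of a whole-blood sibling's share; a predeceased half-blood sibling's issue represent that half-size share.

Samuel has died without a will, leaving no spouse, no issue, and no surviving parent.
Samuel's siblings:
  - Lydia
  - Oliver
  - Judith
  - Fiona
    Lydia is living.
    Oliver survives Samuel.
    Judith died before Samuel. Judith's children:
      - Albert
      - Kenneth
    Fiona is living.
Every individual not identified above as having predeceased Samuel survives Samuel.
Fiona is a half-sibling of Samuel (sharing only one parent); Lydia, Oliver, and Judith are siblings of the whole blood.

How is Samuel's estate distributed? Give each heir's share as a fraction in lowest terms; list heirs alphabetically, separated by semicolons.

Albert 1/7; Fiona 1/7; Kenneth 1/7; Lydia 2/7; Oliver 2/7

No spouse, descendants, or parent survives, so the estate passes to Samuel's siblings per stirpes.
Half-blood siblings count for one-half the weight of whole-blood siblings at the initial division.
Dividing 1 in proportion to weights (total weight 7/2): Lydia (weight 1) → 2/7; Oliver (weight 1) → 2/7; Judith (weight 1) → 2/7; Fiona (weight 1/2) → 1/7.
Lydia is living and takes 2/7.
Oliver is living and takes 2/7.
Judith predeceased; the 2/7 allotted to Judith's branch passes to Judith's issue by representation.
The 2/7 is divided into 2 equal shares of 1/7 among Albert, Kenneth.
Albert is living and takes 1/7.
Kenneth is living and takes 1/7.
Fiona is living and takes 1/7.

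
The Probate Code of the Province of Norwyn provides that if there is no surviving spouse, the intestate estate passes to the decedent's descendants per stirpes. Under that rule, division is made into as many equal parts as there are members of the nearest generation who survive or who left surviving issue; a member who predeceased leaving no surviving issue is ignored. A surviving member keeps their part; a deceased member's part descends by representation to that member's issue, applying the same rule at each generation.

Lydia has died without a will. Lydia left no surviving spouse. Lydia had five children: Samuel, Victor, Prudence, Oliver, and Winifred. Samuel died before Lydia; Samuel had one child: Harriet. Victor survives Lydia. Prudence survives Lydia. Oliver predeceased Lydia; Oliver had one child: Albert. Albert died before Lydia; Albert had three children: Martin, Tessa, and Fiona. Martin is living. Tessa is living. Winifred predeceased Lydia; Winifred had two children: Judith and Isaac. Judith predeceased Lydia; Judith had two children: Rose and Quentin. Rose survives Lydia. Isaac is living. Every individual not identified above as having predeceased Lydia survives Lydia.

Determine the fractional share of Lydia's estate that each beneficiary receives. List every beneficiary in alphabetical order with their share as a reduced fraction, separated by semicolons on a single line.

There is no surviving spouse, so the entire estate passes to Lydia's descendants per stirpes.
The estate is divided into 5 equal shares of 1/5 among Samuel, Victor, Prudence, Oliver, Winifred.
Samuel predeceased; the 1/5 allotted to Samuel's branch passes to Samuel's issue by representation.
Harriet is the sole taker at this level and receives the full 1/5.
Victor is living and takes 1/5.
Prudence is living and takes 1/5.
Oliver predeceased; the 1/5 allotted to Oliver's branch passes to Oliver's issue by representation.
Albert's line is the sole branch at this level, so the full 1/5 passes to Albert's issue by representation.
The 1/5 is divided into 3 equal shares of 1/15 among Martin, Tessa, Fiona.
Martin is living and takes 1/15.
Tessa is living and takes 1/15.
Fiona is living and takes 1/15.
Winifred predeceased; the 1/5 allotted to Winifred's branch passes to Winifred's issue by representation.
The 1/5 is divided into 2 equal shares of 1/10 among Judith, Isaac.
Judith predeceased; the 1/10 allotted to Judith's branch passes to Judith's issue by representation.
The 1/10 is divided into 2 equal shares of 1/20 among Rose, Quentin.
Rose is living and takes 1/20.
Quentin is living and takes 1/20.
Isaac is living and takes 1/10.

Fiona 1/15; Harriet 1/5; Isaac 1/10; Martin 1/15; Prudence 1/5; Quentin 1/20; Rose 1/20; Tessa 1/15; Victor 1/5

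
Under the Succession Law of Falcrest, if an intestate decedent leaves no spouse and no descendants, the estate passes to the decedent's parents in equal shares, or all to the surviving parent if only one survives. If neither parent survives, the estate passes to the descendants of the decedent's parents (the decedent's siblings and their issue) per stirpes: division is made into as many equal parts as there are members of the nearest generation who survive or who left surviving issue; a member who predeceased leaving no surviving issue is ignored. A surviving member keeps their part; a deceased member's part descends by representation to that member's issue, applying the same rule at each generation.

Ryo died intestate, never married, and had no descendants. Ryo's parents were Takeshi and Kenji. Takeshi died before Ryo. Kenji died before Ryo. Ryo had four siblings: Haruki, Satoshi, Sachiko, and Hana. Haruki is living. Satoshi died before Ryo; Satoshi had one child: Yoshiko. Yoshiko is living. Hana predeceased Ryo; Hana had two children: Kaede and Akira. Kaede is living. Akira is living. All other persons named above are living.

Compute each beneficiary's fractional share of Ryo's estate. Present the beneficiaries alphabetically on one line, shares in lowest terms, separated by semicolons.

Akira 1/8; Haruki 1/4; Kaede 1/8; Sachiko 1/4; Yoshiko 1/4

Neither parent survives and there are no descendants, so the estate passes to Ryo's siblings and their issue per stirpes.
The estate is divided into 4 equal shares of 1/4 among Haruki, Satoshi, Sachiko, Hana.
Haruki is living and takes 1/4.
Satoshi predeceased; the 1/4 allotted to Satoshi's branch passes to Satoshi's issue by representation.
Yoshiko is the sole taker at this level and receives the full 1/4.
Sachiko is living and takes 1/4.
Hana predeceased; the 1/4 allotted to Hana's branch passes to Hana's issue by representation.
The 1/4 is divided into 2 equal shares of 1/8 among Kaede, Akira.
Kaede is living and takes 1/8.
Akira is living and takes 1/8.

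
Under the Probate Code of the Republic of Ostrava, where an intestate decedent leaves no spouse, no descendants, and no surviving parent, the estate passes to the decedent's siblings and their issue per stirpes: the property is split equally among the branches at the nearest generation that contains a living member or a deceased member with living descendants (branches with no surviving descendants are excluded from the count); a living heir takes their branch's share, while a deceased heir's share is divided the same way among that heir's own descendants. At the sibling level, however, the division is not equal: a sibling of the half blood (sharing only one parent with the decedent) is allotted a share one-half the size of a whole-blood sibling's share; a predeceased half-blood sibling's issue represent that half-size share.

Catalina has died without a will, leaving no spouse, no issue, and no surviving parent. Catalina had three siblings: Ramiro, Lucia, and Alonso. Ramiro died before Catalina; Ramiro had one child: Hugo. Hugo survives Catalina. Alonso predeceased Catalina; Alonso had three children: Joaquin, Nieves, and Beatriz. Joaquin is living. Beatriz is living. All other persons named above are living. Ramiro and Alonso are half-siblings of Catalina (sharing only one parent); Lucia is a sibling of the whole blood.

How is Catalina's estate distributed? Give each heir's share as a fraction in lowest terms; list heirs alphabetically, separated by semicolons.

Beatriz 1/12; Hugo 1/4; Joaquin 1/12; Lucia 1/2; Nieves 1/12

No spouse, descendants, or parent survives, so the estate passes to Catalina's siblings per stirpes.
Half-blood siblings count for one-half the weight of whole-blood siblings at the initial division.
Dividing 1 in proportion to weights (total weight 2): Ramiro (weight 1/2) → 1/4; Lucia (weight 1) → 1/2; Alonso (weight 1/2) → 1/4.
Ramiro predeceased; the 1/4 allotted to Ramiro's branch passes to Ramiro's issue by representation.
Hugo is the sole taker at this level and receives the full 1/4.
Lucia is living and takes 1/2.
Alonso predeceased; the 1/4 allotted to Alonso's branch passes to Alonso's issue by representation.
The 1/4 is divided into 3 equal shares of 1/12 among Joaquin, Nieves, Beatriz.
Joaquin is living and takes 1/12.
Nieves is living and takes 1/12.
Beatriz is living and takes 1/12.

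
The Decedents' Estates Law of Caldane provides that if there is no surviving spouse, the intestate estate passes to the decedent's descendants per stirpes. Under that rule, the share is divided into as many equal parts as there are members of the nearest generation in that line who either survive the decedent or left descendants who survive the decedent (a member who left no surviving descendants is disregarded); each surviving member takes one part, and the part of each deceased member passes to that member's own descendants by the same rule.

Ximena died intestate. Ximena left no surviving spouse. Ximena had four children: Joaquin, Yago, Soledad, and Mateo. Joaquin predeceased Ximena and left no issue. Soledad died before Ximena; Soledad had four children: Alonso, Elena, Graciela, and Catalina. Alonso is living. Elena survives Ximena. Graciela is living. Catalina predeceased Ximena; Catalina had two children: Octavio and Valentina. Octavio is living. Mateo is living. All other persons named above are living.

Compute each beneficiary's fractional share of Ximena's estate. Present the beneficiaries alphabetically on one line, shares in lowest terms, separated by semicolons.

There is no surviving spouse, so the entire estate passes to Ximena's descendants per stirpes.
Joaquin left no surviving issue, so that branch lapses and is disregarded.
The estate is divided into 3 equal shares of 1/3 among Yago, Soledad, Mateo.
Yago is living and takes 1/3.
Soledad predeceased; the 1/3 allotted to Soledad's branch passes to Soledad's issue by representation.
The 1/3 is divided into 4 equal shares of 1/12 among Alonso, Elena, Graciela, Catalina.
Alonso is living and takes 1/12.
Elena is living and takes 1/12.
Graciela is living and takes 1/12.
Catalina predeceased; the 1/12 allotted to Catalina's branch passes to Catalina's issue by representation.
The 1/12 is divided into 2 equal shares of 1/24 among Octavio, Valentina.
Octavio is living and takes 1/24.
Valentina is living and takes 1/24.
Mateo is living and takes 1/3.

Alonso 1/12; Elena 1/12; Graciela 1/12; Mateo 1/3; Octavio 1/24; Valentina 1/24; Yago 1/3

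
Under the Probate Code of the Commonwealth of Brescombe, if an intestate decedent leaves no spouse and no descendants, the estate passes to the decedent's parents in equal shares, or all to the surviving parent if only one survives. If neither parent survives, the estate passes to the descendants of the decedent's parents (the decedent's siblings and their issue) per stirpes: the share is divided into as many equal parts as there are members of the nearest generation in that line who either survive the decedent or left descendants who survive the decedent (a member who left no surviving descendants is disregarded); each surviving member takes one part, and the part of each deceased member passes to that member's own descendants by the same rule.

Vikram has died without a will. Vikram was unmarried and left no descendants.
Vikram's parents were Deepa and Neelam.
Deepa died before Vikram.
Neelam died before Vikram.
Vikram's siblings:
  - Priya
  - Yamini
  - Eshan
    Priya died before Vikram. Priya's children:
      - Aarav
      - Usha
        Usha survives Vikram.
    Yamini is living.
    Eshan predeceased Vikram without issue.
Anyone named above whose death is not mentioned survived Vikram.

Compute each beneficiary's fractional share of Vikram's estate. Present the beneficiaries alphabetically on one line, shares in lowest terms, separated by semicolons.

Aarav 1/4; Usha 1/4; Yamini 1/2

Neither parent survives and there are no descendants, so the estate passes to Vikram's siblings and their issue per stirpes.
Eshan left no surviving issue, so that branch lapses and is disregarded.
The estate is divided into 2 equal shares of 1/2 among Priya, Yamini.
Priya predeceased; the 1/2 allotted to Priya's branch passes to Priya's issue by representation.
The 1/2 is divided into 2 equal shares of 1/4 among Aarav, Usha.
Aarav is living and takes 1/4.
Usha is living and takes 1/4.
Yamini is living and takes 1/2.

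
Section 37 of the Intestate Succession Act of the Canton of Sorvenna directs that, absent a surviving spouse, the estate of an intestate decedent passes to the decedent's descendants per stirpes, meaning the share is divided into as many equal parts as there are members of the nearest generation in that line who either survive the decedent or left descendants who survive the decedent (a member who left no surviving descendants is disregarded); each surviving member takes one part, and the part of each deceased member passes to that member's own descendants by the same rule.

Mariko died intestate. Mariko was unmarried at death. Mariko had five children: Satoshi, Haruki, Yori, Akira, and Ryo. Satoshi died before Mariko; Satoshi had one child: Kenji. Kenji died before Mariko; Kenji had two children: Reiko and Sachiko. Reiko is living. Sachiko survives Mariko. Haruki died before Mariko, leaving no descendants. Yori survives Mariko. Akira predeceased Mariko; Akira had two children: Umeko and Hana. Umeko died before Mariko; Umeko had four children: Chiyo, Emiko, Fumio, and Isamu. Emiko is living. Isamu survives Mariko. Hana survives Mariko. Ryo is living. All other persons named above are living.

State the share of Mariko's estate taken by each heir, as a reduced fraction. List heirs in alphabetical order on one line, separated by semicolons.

There is no surviving spouse, so the entire estate passes to Mariko's descendants per stirpes.
Haruki left no surviving issue, so that branch lapses and is disregarded.
The estate is divided into 4 equal shares of 1/4 among Satoshi, Yori, Akira, Ryo.
Satoshi predeceased; the 1/4 allotted to Satoshi's branch passes to Satoshi's issue by representation.
Kenji's line is the sole branch at this level, so the full 1/4 passes to Kenji's issue by representation.
The 1/4 is divided into 2 equal shares of 1/8 among Reiko, Sachiko.
Reiko is living and takes 1/8.
Sachiko is living and takes 1/8.
Yori is living and takes 1/4.
Akira predeceased; the 1/4 allotted to Akira's branch passes to Akira's issue by representation.
The 1/4 is divided into 2 equal shares of 1/8 among Umeko, Hana.
Umeko predeceased; the 1/8 allotted to Umeko's branch passes to Umeko's issue by representation.
The 1/8 is divided into 4 equal shares of 1/32 among Chiyo, Emiko, Fumio, Isamu.
Chiyo is living and takes 1/32.
Emiko is living and takes 1/32.
Fumio is living and takes 1/32.
Isamu is living and takes 1/32.
Hana is living and takes 1/8.
Ryo is living and takes 1/4.

Chiyo 1/32; Emiko 1/32; Fumio 1/32; Hana 1/8; Isamu 1/32; Reiko 1/8; Ryo 1/4; Sachiko 1/8; Yori 1/4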